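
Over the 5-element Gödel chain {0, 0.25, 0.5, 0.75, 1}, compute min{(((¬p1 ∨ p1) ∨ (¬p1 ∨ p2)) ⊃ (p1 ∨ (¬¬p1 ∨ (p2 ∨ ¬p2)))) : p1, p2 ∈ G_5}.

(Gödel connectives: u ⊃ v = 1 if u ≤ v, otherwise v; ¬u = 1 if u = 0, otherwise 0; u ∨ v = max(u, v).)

0.25

The minimum is attained at p1 = 0, p2 = 0.25:
  ¬p1: Gödel ¬ of 0 = 1 (operand is 0)
  (¬p1 ∨ p1) = max(1, 0) = 1
  ¬p1: Gödel ¬ of 0 = 1 (operand is 0)
  (¬p1 ∨ p2) = max(1, 0.25) = 1
  ((¬p1 ∨ p1) ∨ (¬p1 ∨ p2)) = max(1, 1) = 1
  ¬p1: Gödel ¬ of 0 = 1 (operand is 0)
  ¬¬p1: Gödel ¬ of 1 = 0 (operand ≠ 0)
  ¬p2: Gödel ¬ of 0.25 = 0 (operand ≠ 0)
  (p2 ∨ ¬p2) = max(0.25, 0) = 0.25
  (¬¬p1 ∨ (p2 ∨ ¬p2)) = max(0, 0.25) = 0.25
  (p1 ∨ (¬¬p1 ∨ (p2 ∨ ¬p2))) = max(0, 0.25) = 0.25
  (((¬p1 ∨ p1) ∨ (¬p1 ∨ p2)) ⊃ (p1 ∨ (¬¬p1 ∨ (p2 ∨ ¬p2)))): 1 > 0.25, so result = 0.25
Checking all 25 assignments confirms none give a value below 0.25.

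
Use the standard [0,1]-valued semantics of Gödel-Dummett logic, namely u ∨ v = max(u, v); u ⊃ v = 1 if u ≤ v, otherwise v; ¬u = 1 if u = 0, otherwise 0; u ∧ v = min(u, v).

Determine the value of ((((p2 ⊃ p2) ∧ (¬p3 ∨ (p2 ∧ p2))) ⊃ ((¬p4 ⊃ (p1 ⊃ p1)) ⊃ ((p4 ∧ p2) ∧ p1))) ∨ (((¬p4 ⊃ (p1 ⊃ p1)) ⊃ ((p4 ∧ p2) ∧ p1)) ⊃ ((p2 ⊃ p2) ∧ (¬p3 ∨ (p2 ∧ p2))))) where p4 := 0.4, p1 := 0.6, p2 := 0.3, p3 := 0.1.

1.00

(p2 ⊃ p2): 0.3 ≤ 0.3, so result = 1
¬p3: Gödel ¬ of 0.1 = 0 (operand ≠ 0)
(p2 ∧ p2) = min(0.3, 0.3) = 0.3
(¬p3 ∨ (p2 ∧ p2)) = max(0, 0.3) = 0.3
((p2 ⊃ p2) ∧ (¬p3 ∨ (p2 ∧ p2))) = min(1, 0.3) = 0.3
¬p4: Gödel ¬ of 0.4 = 0 (operand ≠ 0)
(p1 ⊃ p1): 0.6 ≤ 0.6, so result = 1
(¬p4 ⊃ (p1 ⊃ p1)): 0 ≤ 1, so result = 1
(p4 ∧ p2) = min(0.4, 0.3) = 0.3
((p4 ∧ p2) ∧ p1) = min(0.3, 0.6) = 0.3
((¬p4 ⊃ (p1 ⊃ p1)) ⊃ ((p4 ∧ p2) ∧ p1)): 1 > 0.3, so result = 0.3
(((p2 ⊃ p2) ∧ (¬p3 ∨ (p2 ∧ p2))) ⊃ ((¬p4 ⊃ (p1 ⊃ p1)) ⊃ ((p4 ∧ p2) ∧ p1))): 0.3 ≤ 0.3, so result = 1
¬p4: Gödel ¬ of 0.4 = 0 (operand ≠ 0)
(p1 ⊃ p1): 0.6 ≤ 0.6, so result = 1
(¬p4 ⊃ (p1 ⊃ p1)): 0 ≤ 1, so result = 1
(p4 ∧ p2) = min(0.4, 0.3) = 0.3
((p4 ∧ p2) ∧ p1) = min(0.3, 0.6) = 0.3
((¬p4 ⊃ (p1 ⊃ p1)) ⊃ ((p4 ∧ p2) ∧ p1)): 1 > 0.3, so result = 0.3
(p2 ⊃ p2): 0.3 ≤ 0.3, so result = 1
¬p3: Gödel ¬ of 0.1 = 0 (operand ≠ 0)
(p2 ∧ p2) = min(0.3, 0.3) = 0.3
(¬p3 ∨ (p2 ∧ p2)) = max(0, 0.3) = 0.3
((p2 ⊃ p2) ∧ (¬p3 ∨ (p2 ∧ p2))) = min(1, 0.3) = 0.3
(((¬p4 ⊃ (p1 ⊃ p1)) ⊃ ((p4 ∧ p2) ∧ p1)) ⊃ ((p2 ⊃ p2) ∧ (¬p3 ∨ (p2 ∧ p2)))): 0.3 ≤ 0.3, so result = 1
((((p2 ⊃ p2) ∧ (¬p3 ∨ (p2 ∧ p2))) ⊃ ((¬p4 ⊃ (p1 ⊃ p1)) ⊃ ((p4 ∧ p2) ∧ p1))) ∨ (((¬p4 ⊃ (p1 ⊃ p1)) ⊃ ((p4 ∧ p2) ∧ p1)) ⊃ ((p2 ⊃ p2) ∧ (¬p3 ∨ (p2 ∧ p2))))) = max(1, 1) = 1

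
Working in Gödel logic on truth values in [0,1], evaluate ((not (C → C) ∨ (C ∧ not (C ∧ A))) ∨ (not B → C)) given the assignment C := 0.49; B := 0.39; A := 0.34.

(C → C): 0.49 ≤ 0.49, so result = 1
not (C → C): Gödel ¬ of 1 = 0 (operand ≠ 0)
(C ∧ A) = min(0.49, 0.34) = 0.34
not (C ∧ A): Gödel ¬ of 0.34 = 0 (operand ≠ 0)
(C ∧ not (C ∧ A)) = min(0.49, 0) = 0
(not (C → C) ∨ (C ∧ not (C ∧ A))) = max(0, 0) = 0
not B: Gödel ¬ of 0.39 = 0 (operand ≠ 0)
(not B → C): 0 ≤ 0.49, so result = 1
((not (C → C) ∨ (C ∧ not (C ∧ A))) ∨ (not B → C)) = max(0, 1) = 1

1.00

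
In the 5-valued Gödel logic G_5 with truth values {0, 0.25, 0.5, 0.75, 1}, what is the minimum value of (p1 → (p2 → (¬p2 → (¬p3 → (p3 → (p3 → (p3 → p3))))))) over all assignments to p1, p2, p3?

1.00

Every assignment gives 1. For instance at p1 = 0, p2 = 0, p3 = 0:
  ¬p2: Gödel ¬ of 0 = 1 (operand is 0)
  ¬p3: Gödel ¬ of 0 = 1 (operand is 0)
  (p3 → p3): 0 ≤ 0, so result = 1
  (p3 → (p3 → p3)): 0 ≤ 1, so result = 1
  (p3 → (p3 → (p3 → p3))): 0 ≤ 1, so result = 1
  (¬p3 → (p3 → (p3 → (p3 → p3)))): 1 ≤ 1, so result = 1
  (¬p2 → (¬p3 → (p3 → (p3 → (p3 → p3))))): 1 ≤ 1, so result = 1
  (p2 → (¬p2 → (¬p3 → (p3 → (p3 → (p3 → p3)))))): 0 ≤ 1, so result = 1
  (p1 → (p2 → (¬p2 → (¬p3 → (p3 → (p3 → (p3 → p3))))))): 0 ≤ 1, so result = 1
All 125 assignments give value 1 — the formula is a G_5-tautology.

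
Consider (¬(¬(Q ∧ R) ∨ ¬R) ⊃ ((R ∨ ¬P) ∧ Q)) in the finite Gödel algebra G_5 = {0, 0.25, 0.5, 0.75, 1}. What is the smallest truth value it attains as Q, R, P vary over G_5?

0.25

The minimum is attained at Q = 0.25, R = 0.25, P = 0:
  (Q ∧ R) = min(0.25, 0.25) = 0.25
  ¬(Q ∧ R): Gödel ¬ of 0.25 = 0 (operand ≠ 0)
  ¬R: Gödel ¬ of 0.25 = 0 (operand ≠ 0)
  (¬(Q ∧ R) ∨ ¬R) = max(0, 0) = 0
  ¬(¬(Q ∧ R) ∨ ¬R): Gödel ¬ of 0 = 1 (operand is 0)
  ¬P: Gödel ¬ of 0 = 1 (operand is 0)
  (R ∨ ¬P) = max(0.25, 1) = 1
  ((R ∨ ¬P) ∧ Q) = min(1, 0.25) = 0.25
  (¬(¬(Q ∧ R) ∨ ¬R) ⊃ ((R ∨ ¬P) ∧ Q)): 1 > 0.25, so result = 0.25
Checking all 125 assignments confirms none give a value below 0.25.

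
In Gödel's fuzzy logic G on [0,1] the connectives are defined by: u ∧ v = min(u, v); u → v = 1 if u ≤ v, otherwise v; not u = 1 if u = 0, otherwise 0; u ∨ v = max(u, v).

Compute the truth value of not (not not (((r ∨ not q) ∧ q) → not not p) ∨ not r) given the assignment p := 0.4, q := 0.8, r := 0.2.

not q: Gödel ¬ of 0.8 = 0 (operand ≠ 0)
(r ∨ not q) = max(0.2, 0) = 0.2
((r ∨ not q) ∧ q) = min(0.2, 0.8) = 0.2
not p: Gödel ¬ of 0.4 = 0 (operand ≠ 0)
not not p: Gödel ¬ of 0 = 1 (operand is 0)
(((r ∨ not q) ∧ q) → not not p): 0.2 ≤ 1, so result = 1
not (((r ∨ not q) ∧ q) → not not p): Gödel ¬ of 1 = 0 (operand ≠ 0)
not not (((r ∨ not q) ∧ q) → not not p): Gödel ¬ of 0 = 1 (operand is 0)
not r: Gödel ¬ of 0.2 = 0 (operand ≠ 0)
(not not (((r ∨ not q) ∧ q) → not not p) ∨ not r) = max(1, 0) = 1
not (not not (((r ∨ not q) ∧ q) → not not p) ∨ not r): Gödel ¬ of 1 = 0 (operand ≠ 0)

0.00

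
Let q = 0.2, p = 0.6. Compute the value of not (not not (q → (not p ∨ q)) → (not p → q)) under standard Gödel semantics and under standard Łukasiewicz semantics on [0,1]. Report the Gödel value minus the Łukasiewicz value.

Gödel evaluation:
  not p: Gödel ¬ of 0.6 = 0 (operand ≠ 0)
  (not p ∨ q) = max(0, 0.2) = 0.2
  (q → (not p ∨ q)): 0.2 ≤ 0.2, so result = 1
  not (q → (not p ∨ q)): Gödel ¬ of 1 = 0 (operand ≠ 0)
  not not (q → (not p ∨ q)): Gödel ¬ of 0 = 1 (operand is 0)
  not p: Gödel ¬ of 0.6 = 0 (operand ≠ 0)
  (not p → q): 0 ≤ 0.2, so result = 1
  (not not (q → (not p ∨ q)) → (not p → q)): 1 ≤ 1, so result = 1
  not (not not (q → (not p ∨ q)) → (not p → q)): Gödel ¬ of 1 = 0 (operand ≠ 0)
  Gödel value = 0
Łukasiewicz evaluation:
  not p: Łukasiewicz ¬ gives 1 − 0.6 = 0.4
  (not p ∨ q) = max(0.4, 0.2) = 0.4
  (q → (not p ∨ q)): min(1, 1 − 0.2 + 0.4) = 1
  not (q → (not p ∨ q)): Łukasiewicz ¬ gives 1 − 1 = 0
  not not (q → (not p ∨ q)): Łukasiewicz ¬ gives 1 − 0 = 1
  not p: Łukasiewicz ¬ gives 1 − 0.6 = 0.4
  (not p → q): min(1, 1 − 0.4 + 0.2) = 0.8
  (not not (q → (not p ∨ q)) → (not p → q)): min(1, 1 − 1 + 0.8) = 0.8
  not (not not (q → (not p ∨ q)) → (not p → q)): Łukasiewicz ¬ gives 1 − 0.8 = 0.2
  Łukasiewicz value = 0.2
Difference: 0 − 0.2 = -0.20

-0.20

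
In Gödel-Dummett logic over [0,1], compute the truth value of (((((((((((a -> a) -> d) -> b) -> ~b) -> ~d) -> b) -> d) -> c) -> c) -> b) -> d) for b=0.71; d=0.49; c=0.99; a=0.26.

0.49

(a -> a): 0.26 ≤ 0.26, so result = 1
((a -> a) -> d): 1 > 0.49, so result = 0.49
(((a -> a) -> d) -> b): 0.49 ≤ 0.71, so result = 1
~b: Gödel ¬ of 0.71 = 0 (operand ≠ 0)
((((a -> a) -> d) -> b) -> ~b): 1 > 0, so result = 0
~d: Gödel ¬ of 0.49 = 0 (operand ≠ 0)
(((((a -> a) -> d) -> b) -> ~b) -> ~d): 0 ≤ 0, so result = 1
((((((a -> a) -> d) -> b) -> ~b) -> ~d) -> b): 1 > 0.71, so result = 0.71
(((((((a -> a) -> d) -> b) -> ~b) -> ~d) -> b) -> d): 0.71 > 0.49, so result = 0.49
((((((((a -> a) -> d) -> b) -> ~b) -> ~d) -> b) -> d) -> c): 0.49 ≤ 0.99, so result = 1
(((((((((a -> a) -> d) -> b) -> ~b) -> ~d) -> b) -> d) -> c) -> c): 1 > 0.99, so result = 0.99
((((((((((a -> a) -> d) -> b) -> ~b) -> ~d) -> b) -> d) -> c) -> c) -> b): 0.99 > 0.71, so result = 0.71
(((((((((((a -> a) -> d) -> b) -> ~b) -> ~d) -> b) -> d) -> c) -> c) -> b) -> d): 0.71 > 0.49, so result = 0.49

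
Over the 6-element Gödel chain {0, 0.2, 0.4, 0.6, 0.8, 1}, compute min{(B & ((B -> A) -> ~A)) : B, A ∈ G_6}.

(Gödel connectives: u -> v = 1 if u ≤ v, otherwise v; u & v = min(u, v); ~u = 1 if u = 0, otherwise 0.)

The minimum is attained at B = 0, A = 0:
  (B -> A): 0 ≤ 0, so result = 1
  ~A: Gödel ¬ of 0 = 1 (operand is 0)
  ((B -> A) -> ~A): 1 ≤ 1, so result = 1
  (B & ((B -> A) -> ~A)) = min(0, 1) = 0
Checking all 36 assignments confirms none give a value below 0.00.

0.00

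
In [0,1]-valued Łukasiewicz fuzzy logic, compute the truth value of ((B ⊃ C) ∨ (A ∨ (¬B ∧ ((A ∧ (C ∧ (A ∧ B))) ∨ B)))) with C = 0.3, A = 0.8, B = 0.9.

(B ⊃ C): min(1, 1 − 0.9 + 0.3) = 0.4
¬B: Łukasiewicz ¬ gives 1 − 0.9 = 0.1
(A ∧ B) = min(0.8, 0.9) = 0.8
(C ∧ (A ∧ B)) = min(0.3, 0.8) = 0.3
(A ∧ (C ∧ (A ∧ B))) = min(0.8, 0.3) = 0.3
((A ∧ (C ∧ (A ∧ B))) ∨ B) = max(0.3, 0.9) = 0.9
(¬B ∧ ((A ∧ (C ∧ (A ∧ B))) ∨ B)) = min(0.1, 0.9) = 0.1
(A ∨ (¬B ∧ ((A ∧ (C ∧ (A ∧ B))) ∨ B))) = max(0.8, 0.1) = 0.8
((B ⊃ C) ∨ (A ∨ (¬B ∧ ((A ∧ (C ∧ (A ∧ B))) ∨ B)))) = max(0.4, 0.8) = 0.8

0.80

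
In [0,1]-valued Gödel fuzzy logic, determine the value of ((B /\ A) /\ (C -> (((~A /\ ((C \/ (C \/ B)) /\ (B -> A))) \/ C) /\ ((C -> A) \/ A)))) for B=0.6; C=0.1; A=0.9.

(B /\ A) = min(0.6, 0.9) = 0.6
~A: Gödel ¬ of 0.9 = 0 (operand ≠ 0)
(C \/ B) = max(0.1, 0.6) = 0.6
(C \/ (C \/ B)) = max(0.1, 0.6) = 0.6
(B -> A): 0.6 ≤ 0.9, so result = 1
((C \/ (C \/ B)) /\ (B -> A)) = min(0.6, 1) = 0.6
(~A /\ ((C \/ (C \/ B)) /\ (B -> A))) = min(0, 0.6) = 0
((~A /\ ((C \/ (C \/ B)) /\ (B -> A))) \/ C) = max(0, 0.1) = 0.1
(C -> A): 0.1 ≤ 0.9, so result = 1
((C -> A) \/ A) = max(1, 0.9) = 1
(((~A /\ ((C \/ (C \/ B)) /\ (B -> A))) \/ C) /\ ((C -> A) \/ A)) = min(0.1, 1) = 0.1
(C -> (((~A /\ ((C \/ (C \/ B)) /\ (B -> A))) \/ C) /\ ((C -> A) \/ A))): 0.1 ≤ 0.1, so result = 1
((B /\ A) /\ (C -> (((~A /\ ((C \/ (C \/ B)) /\ (B -> A))) \/ C) /\ ((C -> A) \/ A)))) = min(0.6, 1) = 0.6

0.60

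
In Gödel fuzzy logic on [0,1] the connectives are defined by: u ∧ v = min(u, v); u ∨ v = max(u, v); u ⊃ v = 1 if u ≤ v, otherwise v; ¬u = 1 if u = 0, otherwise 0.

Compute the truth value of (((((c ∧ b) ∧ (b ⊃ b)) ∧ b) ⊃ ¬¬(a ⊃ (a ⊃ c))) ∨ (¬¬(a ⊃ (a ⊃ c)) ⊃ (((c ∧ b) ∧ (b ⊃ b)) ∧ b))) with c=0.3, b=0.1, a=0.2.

(c ∧ b) = min(0.3, 0.1) = 0.1
(b ⊃ b): 0.1 ≤ 0.1, so result = 1
((c ∧ b) ∧ (b ⊃ b)) = min(0.1, 1) = 0.1
(((c ∧ b) ∧ (b ⊃ b)) ∧ b) = min(0.1, 0.1) = 0.1
(a ⊃ c): 0.2 ≤ 0.3, so result = 1
(a ⊃ (a ⊃ c)): 0.2 ≤ 1, so result = 1
¬(a ⊃ (a ⊃ c)): Gödel ¬ of 1 = 0 (operand ≠ 0)
¬¬(a ⊃ (a ⊃ c)): Gödel ¬ of 0 = 1 (operand is 0)
((((c ∧ b) ∧ (b ⊃ b)) ∧ b) ⊃ ¬¬(a ⊃ (a ⊃ c))): 0.1 ≤ 1, so result = 1
(a ⊃ c): 0.2 ≤ 0.3, so result = 1
(a ⊃ (a ⊃ c)): 0.2 ≤ 1, so result = 1
¬(a ⊃ (a ⊃ c)): Gödel ¬ of 1 = 0 (operand ≠ 0)
¬¬(a ⊃ (a ⊃ c)): Gödel ¬ of 0 = 1 (operand is 0)
(c ∧ b) = min(0.3, 0.1) = 0.1
(b ⊃ b): 0.1 ≤ 0.1, so result = 1
((c ∧ b) ∧ (b ⊃ b)) = min(0.1, 1) = 0.1
(((c ∧ b) ∧ (b ⊃ b)) ∧ b) = min(0.1, 0.1) = 0.1
(¬¬(a ⊃ (a ⊃ c)) ⊃ (((c ∧ b) ∧ (b ⊃ b)) ∧ b)): 1 > 0.1, so result = 0.1
(((((c ∧ b) ∧ (b ⊃ b)) ∧ b) ⊃ ¬¬(a ⊃ (a ⊃ c))) ∨ (¬¬(a ⊃ (a ⊃ c)) ⊃ (((c ∧ b) ∧ (b ⊃ b)) ∧ b))) = max(1, 0.1) = 1

1.00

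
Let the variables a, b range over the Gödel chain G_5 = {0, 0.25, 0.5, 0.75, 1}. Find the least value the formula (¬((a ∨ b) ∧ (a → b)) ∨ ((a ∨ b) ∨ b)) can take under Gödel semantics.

The minimum is attained at a = 0, b = 0.25:
  (a ∨ b) = max(0, 0.25) = 0.25
  (a → b): 0 ≤ 0.25, so result = 1
  ((a ∨ b) ∧ (a → b)) = min(0.25, 1) = 0.25
  ¬((a ∨ b) ∧ (a → b)): Gödel ¬ of 0.25 = 0 (operand ≠ 0)
  (a ∨ b) = max(0, 0.25) = 0.25
  ((a ∨ b) ∨ b) = max(0.25, 0.25) = 0.25
  (¬((a ∨ b) ∧ (a → b)) ∨ ((a ∨ b) ∨ b)) = max(0, 0.25) = 0.25
Checking all 25 assignments confirms none give a value below 0.25.

0.25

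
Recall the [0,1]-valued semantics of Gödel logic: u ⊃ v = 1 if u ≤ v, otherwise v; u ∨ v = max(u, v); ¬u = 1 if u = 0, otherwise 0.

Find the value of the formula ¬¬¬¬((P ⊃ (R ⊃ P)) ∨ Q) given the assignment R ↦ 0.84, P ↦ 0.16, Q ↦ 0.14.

1.00

(R ⊃ P): 0.84 > 0.16, so result = 0.16
(P ⊃ (R ⊃ P)): 0.16 ≤ 0.16, so result = 1
((P ⊃ (R ⊃ P)) ∨ Q) = max(1, 0.14) = 1
¬((P ⊃ (R ⊃ P)) ∨ Q): Gödel ¬ of 1 = 0 (operand ≠ 0)
¬¬((P ⊃ (R ⊃ P)) ∨ Q): Gödel ¬ of 0 = 1 (operand is 0)
¬¬¬((P ⊃ (R ⊃ P)) ∨ Q): Gödel ¬ of 1 = 0 (operand ≠ 0)
¬¬¬¬((P ⊃ (R ⊃ P)) ∨ Q): Gödel ¬ of 0 = 1 (operand is 0)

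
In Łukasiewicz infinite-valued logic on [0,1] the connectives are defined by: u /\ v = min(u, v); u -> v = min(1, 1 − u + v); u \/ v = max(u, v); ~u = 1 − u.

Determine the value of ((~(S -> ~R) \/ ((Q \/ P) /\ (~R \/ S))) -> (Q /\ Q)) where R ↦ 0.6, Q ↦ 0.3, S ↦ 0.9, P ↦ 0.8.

~R: Łukasiewicz ¬ gives 1 − 0.6 = 0.4
(S -> ~R): min(1, 1 − 0.9 + 0.4) = 0.5
~(S -> ~R): Łukasiewicz ¬ gives 1 − 0.5 = 0.5
(Q \/ P) = max(0.3, 0.8) = 0.8
~R: Łukasiewicz ¬ gives 1 − 0.6 = 0.4
(~R \/ S) = max(0.4, 0.9) = 0.9
((Q \/ P) /\ (~R \/ S)) = min(0.8, 0.9) = 0.8
(~(S -> ~R) \/ ((Q \/ P) /\ (~R \/ S))) = max(0.5, 0.8) = 0.8
(Q /\ Q) = min(0.3, 0.3) = 0.3
((~(S -> ~R) \/ ((Q \/ P) /\ (~R \/ S))) -> (Q /\ Q)): min(1, 1 − 0.8 + 0.3) = 0.5

0.50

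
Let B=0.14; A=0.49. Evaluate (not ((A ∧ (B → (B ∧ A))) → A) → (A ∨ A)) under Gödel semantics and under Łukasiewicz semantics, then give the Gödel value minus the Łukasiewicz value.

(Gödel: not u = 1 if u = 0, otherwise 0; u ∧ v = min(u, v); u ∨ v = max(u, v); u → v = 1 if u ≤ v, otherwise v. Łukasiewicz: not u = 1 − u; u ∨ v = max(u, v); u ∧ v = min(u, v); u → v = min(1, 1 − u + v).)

0.00

Gödel evaluation:
  (B ∧ A) = min(0.14, 0.49) = 0.14
  (B → (B ∧ A)): 0.14 ≤ 0.14, so result = 1
  (A ∧ (B → (B ∧ A))) = min(0.49, 1) = 0.49
  ((A ∧ (B → (B ∧ A))) → A): 0.49 ≤ 0.49, so result = 1
  not ((A ∧ (B → (B ∧ A))) → A): Gödel ¬ of 1 = 0 (operand ≠ 0)
  (A ∨ A) = max(0.49, 0.49) = 0.49
  (not ((A ∧ (B → (B ∧ A))) → A) → (A ∨ A)): 0 ≤ 0.49, so result = 1
  Gödel value = 1
Łukasiewicz evaluation:
  (B ∧ A) = min(0.14, 0.49) = 0.14
  (B → (B ∧ A)): min(1, 1 − 0.14 + 0.14) = 1
  (A ∧ (B → (B ∧ A))) = min(0.49, 1) = 0.49
  ((A ∧ (B → (B ∧ A))) → A): min(1, 1 − 0.49 + 0.49) = 1
  not ((A ∧ (B → (B ∧ A))) → A): Łukasiewicz ¬ gives 1 − 1 = 0
  (A ∨ A) = max(0.49, 0.49) = 0.49
  (not ((A ∧ (B → (B ∧ A))) → A) → (A ∨ A)): min(1, 1 − 0 + 0.49) = 1
  Łukasiewicz value = 1
Difference: 1 − 1 = 0.00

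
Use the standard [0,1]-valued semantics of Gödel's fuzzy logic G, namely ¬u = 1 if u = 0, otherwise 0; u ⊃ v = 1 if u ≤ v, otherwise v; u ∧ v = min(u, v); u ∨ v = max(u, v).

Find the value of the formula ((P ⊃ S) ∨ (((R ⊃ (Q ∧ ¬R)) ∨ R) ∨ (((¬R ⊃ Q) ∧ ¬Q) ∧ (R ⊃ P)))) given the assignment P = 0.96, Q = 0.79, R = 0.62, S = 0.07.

(P ⊃ S): 0.96 > 0.07, so result = 0.07
¬R: Gödel ¬ of 0.62 = 0 (operand ≠ 0)
(Q ∧ ¬R) = min(0.79, 0) = 0
(R ⊃ (Q ∧ ¬R)): 0.62 > 0, so result = 0
((R ⊃ (Q ∧ ¬R)) ∨ R) = max(0, 0.62) = 0.62
¬R: Gödel ¬ of 0.62 = 0 (operand ≠ 0)
(¬R ⊃ Q): 0 ≤ 0.79, so result = 1
¬Q: Gödel ¬ of 0.79 = 0 (operand ≠ 0)
((¬R ⊃ Q) ∧ ¬Q) = min(1, 0) = 0
(R ⊃ P): 0.62 ≤ 0.96, so result = 1
(((¬R ⊃ Q) ∧ ¬Q) ∧ (R ⊃ P)) = min(0, 1) = 0
(((R ⊃ (Q ∧ ¬R)) ∨ R) ∨ (((¬R ⊃ Q) ∧ ¬Q) ∧ (R ⊃ P))) = max(0.62, 0) = 0.62
((P ⊃ S) ∨ (((R ⊃ (Q ∧ ¬R)) ∨ R) ∨ (((¬R ⊃ Q) ∧ ¬Q) ∧ (R ⊃ P)))) = max(0.07, 0.62) = 0.62

0.62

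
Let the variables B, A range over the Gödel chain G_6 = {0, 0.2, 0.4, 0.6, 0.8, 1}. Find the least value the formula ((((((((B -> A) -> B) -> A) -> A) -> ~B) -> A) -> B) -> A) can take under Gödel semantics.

The minimum is attained at B = 0, A = 0:
  (B -> A): 0 ≤ 0, so result = 1
  ((B -> A) -> B): 1 > 0, so result = 0
  (((B -> A) -> B) -> A): 0 ≤ 0, so result = 1
  ((((B -> A) -> B) -> A) -> A): 1 > 0, so result = 0
  ~B: Gödel ¬ of 0 = 1 (operand is 0)
  (((((B -> A) -> B) -> A) -> A) -> ~B): 0 ≤ 1, so result = 1
  ((((((B -> A) -> B) -> A) -> A) -> ~B) -> A): 1 > 0, so result = 0
  (((((((B -> A) -> B) -> A) -> A) -> ~B) -> A) -> B): 0 ≤ 0, so result = 1
  ((((((((B -> A) -> B) -> A) -> A) -> ~B) -> A) -> B) -> A): 1 > 0, so result = 0
Checking all 36 assignments confirms none give a value below 0.00.

0.00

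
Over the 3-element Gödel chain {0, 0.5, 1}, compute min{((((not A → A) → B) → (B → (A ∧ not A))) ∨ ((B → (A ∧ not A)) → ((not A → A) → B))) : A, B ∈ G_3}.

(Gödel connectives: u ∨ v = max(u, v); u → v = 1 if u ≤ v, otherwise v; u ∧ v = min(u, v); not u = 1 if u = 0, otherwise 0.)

1.00

Every assignment gives 1. For instance at A = 0, B = 0:
  not A: Gödel ¬ of 0 = 1 (operand is 0)
  (not A → A): 1 > 0, so result = 0
  ((not A → A) → B): 0 ≤ 0, so result = 1
  not A: Gödel ¬ of 0 = 1 (operand is 0)
  (A ∧ not A) = min(0, 1) = 0
  (B → (A ∧ not A)): 0 ≤ 0, so result = 1
  (((not A → A) → B) → (B → (A ∧ not A))): 1 ≤ 1, so result = 1
  not A: Gödel ¬ of 0 = 1 (operand is 0)
  (A ∧ not A) = min(0, 1) = 0
  (B → (A ∧ not A)): 0 ≤ 0, so result = 1
  not A: Gödel ¬ of 0 = 1 (operand is 0)
  (not A → A): 1 > 0, so result = 0
  ((not A → A) → B): 0 ≤ 0, so result = 1
  ((B → (A ∧ not A)) → ((not A → A) → B)): 1 ≤ 1, so result = 1
  ((((not A → A) → B) → (B → (A ∧ not A))) ∨ ((B → (A ∧ not A)) → ((not A → A) → B))) = max(1, 1) = 1
All 9 assignments give value 1 — the formula is a G_3-tautology.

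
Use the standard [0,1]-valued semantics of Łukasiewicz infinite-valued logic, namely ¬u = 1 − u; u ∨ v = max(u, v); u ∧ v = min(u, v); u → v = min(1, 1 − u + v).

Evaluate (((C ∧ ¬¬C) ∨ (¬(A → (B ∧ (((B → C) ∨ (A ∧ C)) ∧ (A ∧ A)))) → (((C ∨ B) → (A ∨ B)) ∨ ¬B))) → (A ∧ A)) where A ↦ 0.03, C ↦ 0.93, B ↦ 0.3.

0.03

¬C: Łukasiewicz ¬ gives 1 − 0.93 = 0.07
¬¬C: Łukasiewicz ¬ gives 1 − 0.07 = 0.93
(C ∧ ¬¬C) = min(0.93, 0.93) = 0.93
(B → C): min(1, 1 − 0.3 + 0.93) = 1
(A ∧ C) = min(0.03, 0.93) = 0.03
((B → C) ∨ (A ∧ C)) = max(1, 0.03) = 1
(A ∧ A) = min(0.03, 0.03) = 0.03
(((B → C) ∨ (A ∧ C)) ∧ (A ∧ A)) = min(1, 0.03) = 0.03
(B ∧ (((B → C) ∨ (A ∧ C)) ∧ (A ∧ A))) = min(0.3, 0.03) = 0.03
(A → (B ∧ (((B → C) ∨ (A ∧ C)) ∧ (A ∧ A)))): min(1, 1 − 0.03 + 0.03) = 1
¬(A → (B ∧ (((B → C) ∨ (A ∧ C)) ∧ (A ∧ A)))): Łukasiewicz ¬ gives 1 − 1 = 0
(C ∨ B) = max(0.93, 0.3) = 0.93
(A ∨ B) = max(0.03, 0.3) = 0.3
((C ∨ B) → (A ∨ B)): min(1, 1 − 0.93 + 0.3) = 0.37
¬B: Łukasiewicz ¬ gives 1 − 0.3 = 0.7
(((C ∨ B) → (A ∨ B)) ∨ ¬B) = max(0.37, 0.7) = 0.7
(¬(A → (B ∧ (((B → C) ∨ (A ∧ C)) ∧ (A ∧ A)))) → (((C ∨ B) → (A ∨ B)) ∨ ¬B)): min(1, 1 − 0 + 0.7) = 1
((C ∧ ¬¬C) ∨ (¬(A → (B ∧ (((B → C) ∨ (A ∧ C)) ∧ (A ∧ A)))) → (((C ∨ B) → (A ∨ B)) ∨ ¬B))) = max(0.93, 1) = 1
(A ∧ A) = min(0.03, 0.03) = 0.03
(((C ∧ ¬¬C) ∨ (¬(A → (B ∧ (((B → C) ∨ (A ∧ C)) ∧ (A ∧ A)))) → (((C ∨ B) → (A ∨ B)) ∨ ¬B))) → (A ∧ A)): min(1, 1 − 1 + 0.03) = 0.03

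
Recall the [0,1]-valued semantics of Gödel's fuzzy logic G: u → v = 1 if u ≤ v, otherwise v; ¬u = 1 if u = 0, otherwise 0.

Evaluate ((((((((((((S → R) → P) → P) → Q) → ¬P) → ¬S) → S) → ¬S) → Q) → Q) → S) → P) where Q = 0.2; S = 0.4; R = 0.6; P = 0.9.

0.90

(S → R): 0.4 ≤ 0.6, so result = 1
((S → R) → P): 1 > 0.9, so result = 0.9
(((S → R) → P) → P): 0.9 ≤ 0.9, so result = 1
((((S → R) → P) → P) → Q): 1 > 0.2, so result = 0.2
¬P: Gödel ¬ of 0.9 = 0 (operand ≠ 0)
(((((S → R) → P) → P) → Q) → ¬P): 0.2 > 0, so result = 0
¬S: Gödel ¬ of 0.4 = 0 (operand ≠ 0)
((((((S → R) → P) → P) → Q) → ¬P) → ¬S): 0 ≤ 0, so result = 1
(((((((S → R) → P) → P) → Q) → ¬P) → ¬S) → S): 1 > 0.4, so result = 0.4
¬S: Gödel ¬ of 0.4 = 0 (operand ≠ 0)
((((((((S → R) → P) → P) → Q) → ¬P) → ¬S) → S) → ¬S): 0.4 > 0, so result = 0
(((((((((S → R) → P) → P) → Q) → ¬P) → ¬S) → S) → ¬S) → Q): 0 ≤ 0.2, so result = 1
((((((((((S → R) → P) → P) → Q) → ¬P) → ¬S) → S) → ¬S) → Q) → Q): 1 > 0.2, so result = 0.2
(((((((((((S → R) → P) → P) → Q) → ¬P) → ¬S) → S) → ¬S) → Q) → Q) → S): 0.2 ≤ 0.4, so result = 1
((((((((((((S → R) → P) → P) → Q) → ¬P) → ¬S) → S) → ¬S) → Q) → Q) → S) → P): 1 > 0.9, so result = 0.9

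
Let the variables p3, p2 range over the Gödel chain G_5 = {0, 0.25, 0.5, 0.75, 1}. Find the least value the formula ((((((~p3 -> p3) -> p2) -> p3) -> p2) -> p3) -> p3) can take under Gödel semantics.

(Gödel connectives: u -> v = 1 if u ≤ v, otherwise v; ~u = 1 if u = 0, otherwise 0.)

The minimum is attained at p3 = 0.25, p2 = 0:
  ~p3: Gödel ¬ of 0.25 = 0 (operand ≠ 0)
  (~p3 -> p3): 0 ≤ 0.25, so result = 1
  ((~p3 -> p3) -> p2): 1 > 0, so result = 0
  (((~p3 -> p3) -> p2) -> p3): 0 ≤ 0.25, so result = 1
  ((((~p3 -> p3) -> p2) -> p3) -> p2): 1 > 0, so result = 0
  (((((~p3 -> p3) -> p2) -> p3) -> p2) -> p3): 0 ≤ 0.25, so result = 1
  ((((((~p3 -> p3) -> p2) -> p3) -> p2) -> p3) -> p3): 1 > 0.25, so result = 0.25
Checking all 25 assignments confirms none give a value below 0.25.

0.25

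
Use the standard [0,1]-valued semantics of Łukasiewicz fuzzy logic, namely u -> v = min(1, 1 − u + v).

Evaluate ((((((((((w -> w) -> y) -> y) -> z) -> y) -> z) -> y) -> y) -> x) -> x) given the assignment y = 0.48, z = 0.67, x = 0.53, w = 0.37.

0.86

(w -> w): min(1, 1 − 0.37 + 0.37) = 1
((w -> w) -> y): min(1, 1 − 1 + 0.48) = 0.48
(((w -> w) -> y) -> y): min(1, 1 − 0.48 + 0.48) = 1
((((w -> w) -> y) -> y) -> z): min(1, 1 − 1 + 0.67) = 0.67
(((((w -> w) -> y) -> y) -> z) -> y): min(1, 1 − 0.67 + 0.48) = 0.81
((((((w -> w) -> y) -> y) -> z) -> y) -> z): min(1, 1 − 0.81 + 0.67) = 0.86
(((((((w -> w) -> y) -> y) -> z) -> y) -> z) -> y): min(1, 1 − 0.86 + 0.48) = 0.62
((((((((w -> w) -> y) -> y) -> z) -> y) -> z) -> y) -> y): min(1, 1 − 0.62 + 0.48) = 0.86
(((((((((w -> w) -> y) -> y) -> z) -> y) -> z) -> y) -> y) -> x): min(1, 1 − 0.86 + 0.53) = 0.67
((((((((((w -> w) -> y) -> y) -> z) -> y) -> z) -> y) -> y) -> x) -> x): min(1, 1 − 0.67 + 0.53) = 0.86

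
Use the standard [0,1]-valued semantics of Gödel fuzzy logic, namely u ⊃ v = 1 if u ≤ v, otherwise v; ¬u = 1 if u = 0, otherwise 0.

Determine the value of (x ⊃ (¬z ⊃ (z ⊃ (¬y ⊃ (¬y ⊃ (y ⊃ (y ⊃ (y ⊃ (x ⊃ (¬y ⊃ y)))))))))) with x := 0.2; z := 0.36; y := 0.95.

¬z: Gödel ¬ of 0.36 = 0 (operand ≠ 0)
¬y: Gödel ¬ of 0.95 = 0 (operand ≠ 0)
¬y: Gödel ¬ of 0.95 = 0 (operand ≠ 0)
¬y: Gödel ¬ of 0.95 = 0 (operand ≠ 0)
(¬y ⊃ y): 0 ≤ 0.95, so result = 1
(x ⊃ (¬y ⊃ y)): 0.2 ≤ 1, so result = 1
(y ⊃ (x ⊃ (¬y ⊃ y))): 0.95 ≤ 1, so result = 1
(y ⊃ (y ⊃ (x ⊃ (¬y ⊃ y)))): 0.95 ≤ 1, so result = 1
(y ⊃ (y ⊃ (y ⊃ (x ⊃ (¬y ⊃ y))))): 0.95 ≤ 1, so result = 1
(¬y ⊃ (y ⊃ (y ⊃ (y ⊃ (x ⊃ (¬y ⊃ y)))))): 0 ≤ 1, so result = 1
(¬y ⊃ (¬y ⊃ (y ⊃ (y ⊃ (y ⊃ (x ⊃ (¬y ⊃ y))))))): 0 ≤ 1, so result = 1
(z ⊃ (¬y ⊃ (¬y ⊃ (y ⊃ (y ⊃ (y ⊃ (x ⊃ (¬y ⊃ y)))))))): 0.36 ≤ 1, so result = 1
(¬z ⊃ (z ⊃ (¬y ⊃ (¬y ⊃ (y ⊃ (y ⊃ (y ⊃ (x ⊃ (¬y ⊃ y))))))))): 0 ≤ 1, so result = 1
(x ⊃ (¬z ⊃ (z ⊃ (¬y ⊃ (¬y ⊃ (y ⊃ (y ⊃ (y ⊃ (x ⊃ (¬y ⊃ y)))))))))): 0.2 ≤ 1, so result = 1

1.00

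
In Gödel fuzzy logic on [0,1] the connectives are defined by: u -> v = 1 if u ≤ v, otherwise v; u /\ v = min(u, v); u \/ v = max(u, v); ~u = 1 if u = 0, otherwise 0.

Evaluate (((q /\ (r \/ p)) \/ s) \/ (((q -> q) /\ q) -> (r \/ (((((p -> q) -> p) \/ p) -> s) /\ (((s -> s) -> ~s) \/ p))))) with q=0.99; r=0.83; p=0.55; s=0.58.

0.83

(r \/ p) = max(0.83, 0.55) = 0.83
(q /\ (r \/ p)) = min(0.99, 0.83) = 0.83
((q /\ (r \/ p)) \/ s) = max(0.83, 0.58) = 0.83
(q -> q): 0.99 ≤ 0.99, so result = 1
((q -> q) /\ q) = min(1, 0.99) = 0.99
(p -> q): 0.55 ≤ 0.99, so result = 1
((p -> q) -> p): 1 > 0.55, so result = 0.55
(((p -> q) -> p) \/ p) = max(0.55, 0.55) = 0.55
((((p -> q) -> p) \/ p) -> s): 0.55 ≤ 0.58, so result = 1
(s -> s): 0.58 ≤ 0.58, so result = 1
~s: Gödel ¬ of 0.58 = 0 (operand ≠ 0)
((s -> s) -> ~s): 1 > 0, so result = 0
(((s -> s) -> ~s) \/ p) = max(0, 0.55) = 0.55
(((((p -> q) -> p) \/ p) -> s) /\ (((s -> s) -> ~s) \/ p)) = min(1, 0.55) = 0.55
(r \/ (((((p -> q) -> p) \/ p) -> s) /\ (((s -> s) -> ~s) \/ p))) = max(0.83, 0.55) = 0.83
(((q -> q) /\ q) -> (r \/ (((((p -> q) -> p) \/ p) -> s) /\ (((s -> s) -> ~s) \/ p)))): 0.99 > 0.83, so result = 0.83
(((q /\ (r \/ p)) \/ s) \/ (((q -> q) /\ q) -> (r \/ (((((p -> q) -> p) \/ p) -> s) /\ (((s -> s) -> ~s) \/ p))))) = max(0.83, 0.83) = 0.83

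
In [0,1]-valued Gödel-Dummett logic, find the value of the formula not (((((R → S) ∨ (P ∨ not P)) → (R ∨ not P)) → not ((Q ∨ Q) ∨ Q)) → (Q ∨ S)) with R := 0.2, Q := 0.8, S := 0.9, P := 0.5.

0.00

(R → S): 0.2 ≤ 0.9, so result = 1
not P: Gödel ¬ of 0.5 = 0 (operand ≠ 0)
(P ∨ not P) = max(0.5, 0) = 0.5
((R → S) ∨ (P ∨ not P)) = max(1, 0.5) = 1
not P: Gödel ¬ of 0.5 = 0 (operand ≠ 0)
(R ∨ not P) = max(0.2, 0) = 0.2
(((R → S) ∨ (P ∨ not P)) → (R ∨ not P)): 1 > 0.2, so result = 0.2
(Q ∨ Q) = max(0.8, 0.8) = 0.8
((Q ∨ Q) ∨ Q) = max(0.8, 0.8) = 0.8
not ((Q ∨ Q) ∨ Q): Gödel ¬ of 0.8 = 0 (operand ≠ 0)
((((R → S) ∨ (P ∨ not P)) → (R ∨ not P)) → not ((Q ∨ Q) ∨ Q)): 0.2 > 0, so result = 0
(Q ∨ S) = max(0.8, 0.9) = 0.9
(((((R → S) ∨ (P ∨ not P)) → (R ∨ not P)) → not ((Q ∨ Q) ∨ Q)) → (Q ∨ S)): 0 ≤ 0.9, so result = 1
not (((((R → S) ∨ (P ∨ not P)) → (R ∨ not P)) → not ((Q ∨ Q) ∨ Q)) → (Q ∨ S)): Gödel ¬ of 1 = 0 (operand ≠ 0)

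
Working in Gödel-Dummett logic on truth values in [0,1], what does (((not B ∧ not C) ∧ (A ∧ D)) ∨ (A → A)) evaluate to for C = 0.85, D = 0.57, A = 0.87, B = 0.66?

not B: Gödel ¬ of 0.66 = 0 (operand ≠ 0)
not C: Gödel ¬ of 0.85 = 0 (operand ≠ 0)
(not B ∧ not C) = min(0, 0) = 0
(A ∧ D) = min(0.87, 0.57) = 0.57
((not B ∧ not C) ∧ (A ∧ D)) = min(0, 0.57) = 0
(A → A): 0.87 ≤ 0.87, so result = 1
(((not B ∧ not C) ∧ (A ∧ D)) ∨ (A → A)) = max(0, 1) = 1

1.00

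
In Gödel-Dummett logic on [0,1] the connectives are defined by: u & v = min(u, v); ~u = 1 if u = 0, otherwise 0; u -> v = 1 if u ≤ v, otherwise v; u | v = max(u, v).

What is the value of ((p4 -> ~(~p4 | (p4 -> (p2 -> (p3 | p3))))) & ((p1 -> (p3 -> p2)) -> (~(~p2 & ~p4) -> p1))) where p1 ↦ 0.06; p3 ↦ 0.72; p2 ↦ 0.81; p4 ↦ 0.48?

~p4: Gödel ¬ of 0.48 = 0 (operand ≠ 0)
(p3 | p3) = max(0.72, 0.72) = 0.72
(p2 -> (p3 | p3)): 0.81 > 0.72, so result = 0.72
(p4 -> (p2 -> (p3 | p3))): 0.48 ≤ 0.72, so result = 1
(~p4 | (p4 -> (p2 -> (p3 | p3)))) = max(0, 1) = 1
~(~p4 | (p4 -> (p2 -> (p3 | p3)))): Gödel ¬ of 1 = 0 (operand ≠ 0)
(p4 -> ~(~p4 | (p4 -> (p2 -> (p3 | p3))))): 0.48 > 0, so result = 0
(p3 -> p2): 0.72 ≤ 0.81, so result = 1
(p1 -> (p3 -> p2)): 0.06 ≤ 1, so result = 1
~p2: Gödel ¬ of 0.81 = 0 (operand ≠ 0)
~p4: Gödel ¬ of 0.48 = 0 (operand ≠ 0)
(~p2 & ~p4) = min(0, 0) = 0
~(~p2 & ~p4): Gödel ¬ of 0 = 1 (operand is 0)
(~(~p2 & ~p4) -> p1): 1 > 0.06, so result = 0.06
((p1 -> (p3 -> p2)) -> (~(~p2 & ~p4) -> p1)): 1 > 0.06, so result = 0.06
((p4 -> ~(~p4 | (p4 -> (p2 -> (p3 | p3))))) & ((p1 -> (p3 -> p2)) -> (~(~p2 & ~p4) -> p1))) = min(0, 0.06) = 0

0.00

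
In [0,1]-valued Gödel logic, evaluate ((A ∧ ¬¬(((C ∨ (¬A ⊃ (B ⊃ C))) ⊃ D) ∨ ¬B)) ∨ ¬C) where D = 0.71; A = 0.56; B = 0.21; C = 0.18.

¬A: Gödel ¬ of 0.56 = 0 (operand ≠ 0)
(B ⊃ C): 0.21 > 0.18, so result = 0.18
(¬A ⊃ (B ⊃ C)): 0 ≤ 0.18, so result = 1
(C ∨ (¬A ⊃ (B ⊃ C))) = max(0.18, 1) = 1
((C ∨ (¬A ⊃ (B ⊃ C))) ⊃ D): 1 > 0.71, so result = 0.71
¬B: Gödel ¬ of 0.21 = 0 (operand ≠ 0)
(((C ∨ (¬A ⊃ (B ⊃ C))) ⊃ D) ∨ ¬B) = max(0.71, 0) = 0.71
¬(((C ∨ (¬A ⊃ (B ⊃ C))) ⊃ D) ∨ ¬B): Gödel ¬ of 0.71 = 0 (operand ≠ 0)
¬¬(((C ∨ (¬A ⊃ (B ⊃ C))) ⊃ D) ∨ ¬B): Gödel ¬ of 0 = 1 (operand is 0)
(A ∧ ¬¬(((C ∨ (¬A ⊃ (B ⊃ C))) ⊃ D) ∨ ¬B)) = min(0.56, 1) = 0.56
¬C: Gödel ¬ of 0.18 = 0 (operand ≠ 0)
((A ∧ ¬¬(((C ∨ (¬A ⊃ (B ⊃ C))) ⊃ D) ∨ ¬B)) ∨ ¬C) = max(0.56, 0) = 0.56

0.56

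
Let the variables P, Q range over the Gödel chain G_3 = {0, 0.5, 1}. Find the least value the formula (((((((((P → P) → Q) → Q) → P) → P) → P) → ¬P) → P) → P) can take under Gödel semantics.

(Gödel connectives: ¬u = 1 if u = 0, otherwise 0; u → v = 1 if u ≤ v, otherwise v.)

The minimum is attained at P = 0.5, Q = 0:
  (P → P): 0.5 ≤ 0.5, so result = 1
  ((P → P) → Q): 1 > 0, so result = 0
  (((P → P) → Q) → Q): 0 ≤ 0, so result = 1
  ((((P → P) → Q) → Q) → P): 1 > 0.5, so result = 0.5
  (((((P → P) → Q) → Q) → P) → P): 0.5 ≤ 0.5, so result = 1
  ((((((P → P) → Q) → Q) → P) → P) → P): 1 > 0.5, so result = 0.5
  ¬P: Gödel ¬ of 0.5 = 0 (operand ≠ 0)
  (((((((P → P) → Q) → Q) → P) → P) → P) → ¬P): 0.5 > 0, so result = 0
  ((((((((P → P) → Q) → Q) → P) → P) → P) → ¬P) → P): 0 ≤ 0.5, so result = 1
  (((((((((P → P) → Q) → Q) → P) → P) → P) → ¬P) → P) → P): 1 > 0.5, so result = 0.5
Checking all 9 assignments confirms none give a value below 0.50.

0.50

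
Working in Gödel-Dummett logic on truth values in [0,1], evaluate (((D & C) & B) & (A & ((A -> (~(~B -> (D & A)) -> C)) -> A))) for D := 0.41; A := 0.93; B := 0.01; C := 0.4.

(D & C) = min(0.41, 0.4) = 0.4
((D & C) & B) = min(0.4, 0.01) = 0.01
~B: Gödel ¬ of 0.01 = 0 (operand ≠ 0)
(D & A) = min(0.41, 0.93) = 0.41
(~B -> (D & A)): 0 ≤ 0.41, so result = 1
~(~B -> (D & A)): Gödel ¬ of 1 = 0 (operand ≠ 0)
(~(~B -> (D & A)) -> C): 0 ≤ 0.4, so result = 1
(A -> (~(~B -> (D & A)) -> C)): 0.93 ≤ 1, so result = 1
((A -> (~(~B -> (D & A)) -> C)) -> A): 1 > 0.93, so result = 0.93
(A & ((A -> (~(~B -> (D & A)) -> C)) -> A)) = min(0.93, 0.93) = 0.93
(((D & C) & B) & (A & ((A -> (~(~B -> (D & A)) -> C)) -> A))) = min(0.01, 0.93) = 0.01

0.01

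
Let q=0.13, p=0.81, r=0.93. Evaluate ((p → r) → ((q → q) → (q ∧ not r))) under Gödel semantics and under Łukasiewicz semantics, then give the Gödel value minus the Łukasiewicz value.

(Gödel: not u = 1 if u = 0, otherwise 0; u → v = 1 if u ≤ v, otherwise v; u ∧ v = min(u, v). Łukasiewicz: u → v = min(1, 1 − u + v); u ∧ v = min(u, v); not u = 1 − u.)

Gödel evaluation:
  (p → r): 0.81 ≤ 0.93, so result = 1
  (q → q): 0.13 ≤ 0.13, so result = 1
  not r: Gödel ¬ of 0.93 = 0 (operand ≠ 0)
  (q ∧ not r) = min(0.13, 0) = 0
  ((q → q) → (q ∧ not r)): 1 > 0, so result = 0
  ((p → r) → ((q → q) → (q ∧ not r))): 1 > 0, so result = 0
  Gödel value = 0
Łukasiewicz evaluation:
  (p → r): min(1, 1 − 0.81 + 0.93) = 1
  (q → q): min(1, 1 − 0.13 + 0.13) = 1
  not r: Łukasiewicz ¬ gives 1 − 0.93 = 0.07
  (q ∧ not r) = min(0.13, 0.07) = 0.07
  ((q → q) → (q ∧ not r)): min(1, 1 − 1 + 0.07) = 0.07
  ((p → r) → ((q → q) → (q ∧ not r))): min(1, 1 − 1 + 0.07) = 0.07
  Łukasiewicz value = 0.07
Difference: 0 − 0.07 = -0.07

-0.07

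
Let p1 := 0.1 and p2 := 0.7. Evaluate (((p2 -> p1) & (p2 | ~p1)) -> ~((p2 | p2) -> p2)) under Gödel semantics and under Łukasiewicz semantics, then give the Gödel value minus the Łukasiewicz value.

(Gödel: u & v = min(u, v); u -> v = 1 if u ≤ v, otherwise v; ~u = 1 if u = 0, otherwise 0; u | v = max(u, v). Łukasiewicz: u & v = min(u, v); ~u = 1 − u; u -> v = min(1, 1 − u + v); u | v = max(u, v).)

-0.60

Gödel evaluation:
  (p2 -> p1): 0.7 > 0.1, so result = 0.1
  ~p1: Gödel ¬ of 0.1 = 0 (operand ≠ 0)
  (p2 | ~p1) = max(0.7, 0) = 0.7
  ((p2 -> p1) & (p2 | ~p1)) = min(0.1, 0.7) = 0.1
  (p2 | p2) = max(0.7, 0.7) = 0.7
  ((p2 | p2) -> p2): 0.7 ≤ 0.7, so result = 1
  ~((p2 | p2) -> p2): Gödel ¬ of 1 = 0 (operand ≠ 0)
  (((p2 -> p1) & (p2 | ~p1)) -> ~((p2 | p2) -> p2)): 0.1 > 0, so result = 0
  Gödel value = 0
Łukasiewicz evaluation:
  (p2 -> p1): min(1, 1 − 0.7 + 0.1) = 0.4
  ~p1: Łukasiewicz ¬ gives 1 − 0.1 = 0.9
  (p2 | ~p1) = max(0.7, 0.9) = 0.9
  ((p2 -> p1) & (p2 | ~p1)) = min(0.4, 0.9) = 0.4
  (p2 | p2) = max(0.7, 0.7) = 0.7
  ((p2 | p2) -> p2): min(1, 1 − 0.7 + 0.7) = 1
  ~((p2 | p2) -> p2): Łukasiewicz ¬ gives 1 − 1 = 0
  (((p2 -> p1) & (p2 | ~p1)) -> ~((p2 | p2) -> p2)): min(1, 1 − 0.4 + 0) = 0.6
  Łukasiewicz value = 0.6
Difference: 0 − 0.6 = -0.60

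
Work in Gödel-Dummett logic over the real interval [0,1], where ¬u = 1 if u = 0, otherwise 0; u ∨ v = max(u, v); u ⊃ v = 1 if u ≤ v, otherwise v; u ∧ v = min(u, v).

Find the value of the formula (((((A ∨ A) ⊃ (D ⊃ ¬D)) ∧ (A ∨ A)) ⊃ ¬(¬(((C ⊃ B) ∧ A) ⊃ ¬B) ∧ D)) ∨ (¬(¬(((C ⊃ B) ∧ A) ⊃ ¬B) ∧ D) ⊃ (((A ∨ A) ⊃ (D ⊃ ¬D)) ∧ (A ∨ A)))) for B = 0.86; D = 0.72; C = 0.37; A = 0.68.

1.00

(A ∨ A) = max(0.68, 0.68) = 0.68
¬D: Gödel ¬ of 0.72 = 0 (operand ≠ 0)
(D ⊃ ¬D): 0.72 > 0, so result = 0
((A ∨ A) ⊃ (D ⊃ ¬D)): 0.68 > 0, so result = 0
(A ∨ A) = max(0.68, 0.68) = 0.68
(((A ∨ A) ⊃ (D ⊃ ¬D)) ∧ (A ∨ A)) = min(0, 0.68) = 0
(C ⊃ B): 0.37 ≤ 0.86, so result = 1
((C ⊃ B) ∧ A) = min(1, 0.68) = 0.68
¬B: Gödel ¬ of 0.86 = 0 (operand ≠ 0)
(((C ⊃ B) ∧ A) ⊃ ¬B): 0.68 > 0, so result = 0
¬(((C ⊃ B) ∧ A) ⊃ ¬B): Gödel ¬ of 0 = 1 (operand is 0)
(¬(((C ⊃ B) ∧ A) ⊃ ¬B) ∧ D) = min(1, 0.72) = 0.72
¬(¬(((C ⊃ B) ∧ A) ⊃ ¬B) ∧ D): Gödel ¬ of 0.72 = 0 (operand ≠ 0)
((((A ∨ A) ⊃ (D ⊃ ¬D)) ∧ (A ∨ A)) ⊃ ¬(¬(((C ⊃ B) ∧ A) ⊃ ¬B) ∧ D)): 0 ≤ 0, so result = 1
(C ⊃ B): 0.37 ≤ 0.86, so result = 1
((C ⊃ B) ∧ A) = min(1, 0.68) = 0.68
¬B: Gödel ¬ of 0.86 = 0 (operand ≠ 0)
(((C ⊃ B) ∧ A) ⊃ ¬B): 0.68 > 0, so result = 0
¬(((C ⊃ B) ∧ A) ⊃ ¬B): Gödel ¬ of 0 = 1 (operand is 0)
(¬(((C ⊃ B) ∧ A) ⊃ ¬B) ∧ D) = min(1, 0.72) = 0.72
¬(¬(((C ⊃ B) ∧ A) ⊃ ¬B) ∧ D): Gödel ¬ of 0.72 = 0 (operand ≠ 0)
(A ∨ A) = max(0.68, 0.68) = 0.68
¬D: Gödel ¬ of 0.72 = 0 (operand ≠ 0)
(D ⊃ ¬D): 0.72 > 0, so result = 0
((A ∨ A) ⊃ (D ⊃ ¬D)): 0.68 > 0, so result = 0
(A ∨ A) = max(0.68, 0.68) = 0.68
(((A ∨ A) ⊃ (D ⊃ ¬D)) ∧ (A ∨ A)) = min(0, 0.68) = 0
(¬(¬(((C ⊃ B) ∧ A) ⊃ ¬B) ∧ D) ⊃ (((A ∨ A) ⊃ (D ⊃ ¬D)) ∧ (A ∨ A))): 0 ≤ 0, so result = 1
(((((A ∨ A) ⊃ (D ⊃ ¬D)) ∧ (A ∨ A)) ⊃ ¬(¬(((C ⊃ B) ∧ A) ⊃ ¬B) ∧ D)) ∨ (¬(¬(((C ⊃ B) ∧ A) ⊃ ¬B) ∧ D) ⊃ (((A ∨ A) ⊃ (D ⊃ ¬D)) ∧ (A ∨ A)))) = max(1, 1) = 1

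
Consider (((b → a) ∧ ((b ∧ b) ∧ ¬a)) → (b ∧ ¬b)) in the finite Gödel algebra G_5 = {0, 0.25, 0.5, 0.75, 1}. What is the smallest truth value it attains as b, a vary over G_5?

Every assignment gives 1. For instance at b = 0, a = 0:
  (b → a): 0 ≤ 0, so result = 1
  (b ∧ b) = min(0, 0) = 0
  ¬a: Gödel ¬ of 0 = 1 (operand is 0)
  ((b ∧ b) ∧ ¬a) = min(0, 1) = 0
  ((b → a) ∧ ((b ∧ b) ∧ ¬a)) = min(1, 0) = 0
  ¬b: Gödel ¬ of 0 = 1 (operand is 0)
  (b ∧ ¬b) = min(0, 1) = 0
  (((b → a) ∧ ((b ∧ b) ∧ ¬a)) → (b ∧ ¬b)): 0 ≤ 0, so result = 1
All 25 assignments give value 1 — the formula is a G_5-tautology.

1.00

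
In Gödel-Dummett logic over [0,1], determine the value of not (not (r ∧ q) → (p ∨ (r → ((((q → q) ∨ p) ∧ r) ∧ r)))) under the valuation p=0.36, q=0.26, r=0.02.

0.00

(r ∧ q) = min(0.02, 0.26) = 0.02
not (r ∧ q): Gödel ¬ of 0.02 = 0 (operand ≠ 0)
(q → q): 0.26 ≤ 0.26, so result = 1
((q → q) ∨ p) = max(1, 0.36) = 1
(((q → q) ∨ p) ∧ r) = min(1, 0.02) = 0.02
((((q → q) ∨ p) ∧ r) ∧ r) = min(0.02, 0.02) = 0.02
(r → ((((q → q) ∨ p) ∧ r) ∧ r)): 0.02 ≤ 0.02, so result = 1
(p ∨ (r → ((((q → q) ∨ p) ∧ r) ∧ r))) = max(0.36, 1) = 1
(not (r ∧ q) → (p ∨ (r → ((((q → q) ∨ p) ∧ r) ∧ r)))): 0 ≤ 1, so result = 1
not (not (r ∧ q) → (p ∨ (r → ((((q → q) ∨ p) ∧ r) ∧ r)))): Gödel ¬ of 1 = 0 (operand ≠ 0)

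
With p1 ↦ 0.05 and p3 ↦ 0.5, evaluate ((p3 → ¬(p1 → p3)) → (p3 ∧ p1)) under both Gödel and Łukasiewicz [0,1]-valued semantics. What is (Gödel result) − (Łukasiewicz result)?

0.45

Gödel evaluation:
  (p1 → p3): 0.05 ≤ 0.5, so result = 1
  ¬(p1 → p3): Gödel ¬ of 1 = 0 (operand ≠ 0)
  (p3 → ¬(p1 → p3)): 0.5 > 0, so result = 0
  (p3 ∧ p1) = min(0.5, 0.05) = 0.05
  ((p3 → ¬(p1 → p3)) → (p3 ∧ p1)): 0 ≤ 0.05, so result = 1
  Gödel value = 1
Łukasiewicz evaluation:
  (p1 → p3): min(1, 1 − 0.05 + 0.5) = 1
  ¬(p1 → p3): Łukasiewicz ¬ gives 1 − 1 = 0
  (p3 → ¬(p1 → p3)): min(1, 1 − 0.5 + 0) = 0.5
  (p3 ∧ p1) = min(0.5, 0.05) = 0.05
  ((p3 → ¬(p1 → p3)) → (p3 ∧ p1)): min(1, 1 − 0.5 + 0.05) = 0.55
  Łukasiewicz value = 0.55
Difference: 1 − 0.55 = 0.45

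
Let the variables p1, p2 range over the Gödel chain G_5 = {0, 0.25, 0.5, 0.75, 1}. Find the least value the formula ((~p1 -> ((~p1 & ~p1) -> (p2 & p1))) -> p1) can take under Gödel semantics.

The minimum is attained at p1 = 0.25, p2 = 0:
  ~p1: Gödel ¬ of 0.25 = 0 (operand ≠ 0)
  ~p1: Gödel ¬ of 0.25 = 0 (operand ≠ 0)
  ~p1: Gödel ¬ of 0.25 = 0 (operand ≠ 0)
  (~p1 & ~p1) = min(0, 0) = 0
  (p2 & p1) = min(0, 0.25) = 0
  ((~p1 & ~p1) -> (p2 & p1)): 0 ≤ 0, so result = 1
  (~p1 -> ((~p1 & ~p1) -> (p2 & p1))): 0 ≤ 1, so result = 1
  ((~p1 -> ((~p1 & ~p1) -> (p2 & p1))) -> p1): 1 > 0.25, so result = 0.25
Checking all 25 assignments confirms none give a value below 0.25.

0.25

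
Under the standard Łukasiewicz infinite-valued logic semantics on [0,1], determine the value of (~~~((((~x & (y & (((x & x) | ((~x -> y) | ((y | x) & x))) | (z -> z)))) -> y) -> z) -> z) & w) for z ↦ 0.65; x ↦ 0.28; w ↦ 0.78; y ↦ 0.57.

~x: Łukasiewicz ¬ gives 1 − 0.28 = 0.72
(x & x) = min(0.28, 0.28) = 0.28
~x: Łukasiewicz ¬ gives 1 − 0.28 = 0.72
(~x -> y): min(1, 1 − 0.72 + 0.57) = 0.85
(y | x) = max(0.57, 0.28) = 0.57
((y | x) & x) = min(0.57, 0.28) = 0.28
((~x -> y) | ((y | x) & x)) = max(0.85, 0.28) = 0.85
((x & x) | ((~x -> y) | ((y | x) & x))) = max(0.28, 0.85) = 0.85
(z -> z): min(1, 1 − 0.65 + 0.65) = 1
(((x & x) | ((~x -> y) | ((y | x) & x))) | (z -> z)) = max(0.85, 1) = 1
(y & (((x & x) | ((~x -> y) | ((y | x) & x))) | (z -> z))) = min(0.57, 1) = 0.57
(~x & (y & (((x & x) | ((~x -> y) | ((y | x) & x))) | (z -> z)))) = min(0.72, 0.57) = 0.57
((~x & (y & (((x & x) | ((~x -> y) | ((y | x) & x))) | (z -> z)))) -> y): min(1, 1 − 0.57 + 0.57) = 1
(((~x & (y & (((x & x) | ((~x -> y) | ((y | x) & x))) | (z -> z)))) -> y) -> z): min(1, 1 − 1 + 0.65) = 0.65
((((~x & (y & (((x & x) | ((~x -> y) | ((y | x) & x))) | (z -> z)))) -> y) -> z) -> z): min(1, 1 − 0.65 + 0.65) = 1
~((((~x & (y & (((x & x) | ((~x -> y) | ((y | x) & x))) | (z -> z)))) -> y) -> z) -> z): Łukasiewicz ¬ gives 1 − 1 = 0
~~((((~x & (y & (((x & x) | ((~x -> y) | ((y | x) & x))) | (z -> z)))) -> y) -> z) -> z): Łukasiewicz ¬ gives 1 − 0 = 1
~~~((((~x & (y & (((x & x) | ((~x -> y) | ((y | x) & x))) | (z -> z)))) -> y) -> z) -> z): Łukasiewicz ¬ gives 1 − 1 = 0
(~~~((((~x & (y & (((x & x) | ((~x -> y) | ((y | x) & x))) | (z -> z)))) -> y) -> z) -> z) & w) = min(0, 0.78) = 0

0.00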